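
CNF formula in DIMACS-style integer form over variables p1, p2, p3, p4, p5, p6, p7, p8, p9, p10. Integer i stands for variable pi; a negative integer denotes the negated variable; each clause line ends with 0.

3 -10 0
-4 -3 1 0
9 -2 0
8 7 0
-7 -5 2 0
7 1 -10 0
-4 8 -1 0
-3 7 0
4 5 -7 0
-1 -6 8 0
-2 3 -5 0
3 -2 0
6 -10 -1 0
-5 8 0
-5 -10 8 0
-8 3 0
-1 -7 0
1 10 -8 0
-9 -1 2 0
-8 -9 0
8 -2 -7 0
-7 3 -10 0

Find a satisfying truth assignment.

Try p1 = False.
Try p2 = False.
Branch on p3: take p3 = False.
  then p10 is forced to False.
  then p8 is forced to False.
  then p7 is forced to True.
  then p5 is forced to False.
  then p4 is forced to True.
p6, p9 are now unconstrained; take p6 = False, p9 = True.

p1 = F  p2 = F  p3 = F  p4 = T  p5 = F  p6 = F  p7 = T  p8 = F  p9 = T  p10 = F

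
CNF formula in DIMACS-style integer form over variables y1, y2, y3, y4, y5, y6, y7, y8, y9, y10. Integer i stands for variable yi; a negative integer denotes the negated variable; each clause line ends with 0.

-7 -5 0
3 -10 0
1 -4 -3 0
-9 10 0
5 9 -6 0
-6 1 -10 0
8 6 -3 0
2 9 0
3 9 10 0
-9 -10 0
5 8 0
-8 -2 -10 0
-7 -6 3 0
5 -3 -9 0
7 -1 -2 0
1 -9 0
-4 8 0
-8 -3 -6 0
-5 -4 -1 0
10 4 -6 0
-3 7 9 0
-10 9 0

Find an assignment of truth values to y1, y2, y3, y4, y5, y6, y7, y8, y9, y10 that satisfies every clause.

y1=T  y2=T  y3=T  y4=F  y5=F  y6=F  y7=T  y8=T  y9=F  y10=F

Set y1 = True and propagate.
Branch on y2: take y2 = True.
  then y7 is forced to True.
  then y5 is forced to False.
  then y8 is forced to True.
  then y10 is forced to False.
  then y9 is forced to False.
  then y6 is forced to False.
  then y3 is forced to True.
y4 is now unconstrained; take y4 = False.
Every clause has at least one true literal under this assignment.
Check each clause:
  1. (~y5 | ~y7) — ~y5 is true.
  2. (~y10 | y3) — y3 is true.
  3. (~y4 | ~y3 | y1) — y1 is true.
  4. (y10 | ~y9) — ~y9 is true.
  5. (y9 | y5 | ~y6) — ~y6 is true.
  6. (~y10 | ~y6 | y1) — y1 is true.
  7. (y8 | ~y3 | y6) — y8 is true.
  8. (y2 | y9) — y2 is true.
  9. (y9 | y10 | y3) — y3 is true.
  10. (~y10 | ~y9) — ~y10 is true.
  11. (y8 | y5) — y8 is true.
  12. (~y8 | ~y2 | ~y10) — ~y10 is true.
  13. (~y7 | ~y6 | y3) — ~y6 is true.
  14. (~y9 | ~y3 | y5) — ~y9 is true.
  15. (~y1 | ~y2 | y7) — y7 is true.
  16. (~y9 | y1) — y1 is true.
  17. (~y4 | y8) — y8 is true.
  18. (~y8 | ~y6 | ~y3) — ~y6 is true.
  19. (~y1 | ~y5 | ~y4) — ~y5 is true.
  20. (y10 | y4 | ~y6) — ~y6 is true.
  21. (y7 | ~y3 | y9) — y7 is true.
  22. (y9 | ~y10) — ~y10 is true.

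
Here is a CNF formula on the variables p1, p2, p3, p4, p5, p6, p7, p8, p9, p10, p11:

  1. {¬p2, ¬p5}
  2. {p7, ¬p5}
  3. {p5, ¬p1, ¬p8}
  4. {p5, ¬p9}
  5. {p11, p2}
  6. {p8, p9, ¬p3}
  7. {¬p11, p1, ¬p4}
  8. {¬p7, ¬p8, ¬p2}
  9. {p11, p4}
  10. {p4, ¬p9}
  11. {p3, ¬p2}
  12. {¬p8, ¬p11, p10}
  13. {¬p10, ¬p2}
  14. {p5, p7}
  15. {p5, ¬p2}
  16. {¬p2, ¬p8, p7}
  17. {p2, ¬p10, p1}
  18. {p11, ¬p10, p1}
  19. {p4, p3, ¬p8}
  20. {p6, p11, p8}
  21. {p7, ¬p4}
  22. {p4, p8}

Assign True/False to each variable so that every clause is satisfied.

p1=T, p2=F, p3=F, p4=T, p5=T, p6=T, p7=T, p8=F, p9=F, p10=F, p11=T

Check each clause:
  1. {¬p5, ¬p2} — ¬p2 is true.
  2. {¬p5, p7} — p7 is true.
  3. {p5, ¬p8, ¬p1} — ¬p8 is true.
  4. {¬p9, p5} — p5 is true.
  5. {p11, p2} — p11 is true.
  6. {¬p3, p8, p9} — ¬p3 is true.
  7. {¬p11, ¬p4, p1} — p1 is true.
  8. {¬p2, ¬p8, ¬p7} — ¬p8 is true.
  9. {p4, p11} — p11 is true.
  10. {p4, ¬p9} — p4 is true.
  11. {p3, ¬p2} — ¬p2 is true.
  12. {¬p11, ¬p8, p10} — ¬p8 is true.
  13. {¬p10, ¬p2} — ¬p10 is true.
  14. {p5, p7} — p5 is true.
  15. {¬p2, p5} — p5 is true.
  16. {p7, ¬p2, ¬p8} — ¬p8 is true.
  17. {p1, ¬p10, p2} — p1 is true.
  18. {p11, ¬p10, p1} — p1 is true.
  19. {¬p8, p3, p4} — ¬p8 is true.
  20. {p6, p8, p11} — p11 is true.
  21. {¬p4, p7} — p7 is true.
  22. {p8, p4} — p4 is true.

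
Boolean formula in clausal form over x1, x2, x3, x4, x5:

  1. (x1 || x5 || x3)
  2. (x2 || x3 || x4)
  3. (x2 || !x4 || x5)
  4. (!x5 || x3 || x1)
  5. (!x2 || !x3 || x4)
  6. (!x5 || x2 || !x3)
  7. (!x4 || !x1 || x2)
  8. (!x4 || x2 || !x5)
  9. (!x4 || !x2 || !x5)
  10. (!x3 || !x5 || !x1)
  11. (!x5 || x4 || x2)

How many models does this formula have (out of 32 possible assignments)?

7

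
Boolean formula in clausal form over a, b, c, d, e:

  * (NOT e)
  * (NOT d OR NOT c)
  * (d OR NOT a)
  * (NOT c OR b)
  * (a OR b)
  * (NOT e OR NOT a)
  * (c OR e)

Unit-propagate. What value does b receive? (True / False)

True

Unit clause (NOT e) sets e = False.
From (c OR e) and e = False: c = True.
(NOT d OR NOT c): since c = True, the clause reduces to (NOT d). d = False.
In (d OR NOT a), d is now false; NOT a must hold, so a = False.
From (b OR NOT c) and c = True: b = True.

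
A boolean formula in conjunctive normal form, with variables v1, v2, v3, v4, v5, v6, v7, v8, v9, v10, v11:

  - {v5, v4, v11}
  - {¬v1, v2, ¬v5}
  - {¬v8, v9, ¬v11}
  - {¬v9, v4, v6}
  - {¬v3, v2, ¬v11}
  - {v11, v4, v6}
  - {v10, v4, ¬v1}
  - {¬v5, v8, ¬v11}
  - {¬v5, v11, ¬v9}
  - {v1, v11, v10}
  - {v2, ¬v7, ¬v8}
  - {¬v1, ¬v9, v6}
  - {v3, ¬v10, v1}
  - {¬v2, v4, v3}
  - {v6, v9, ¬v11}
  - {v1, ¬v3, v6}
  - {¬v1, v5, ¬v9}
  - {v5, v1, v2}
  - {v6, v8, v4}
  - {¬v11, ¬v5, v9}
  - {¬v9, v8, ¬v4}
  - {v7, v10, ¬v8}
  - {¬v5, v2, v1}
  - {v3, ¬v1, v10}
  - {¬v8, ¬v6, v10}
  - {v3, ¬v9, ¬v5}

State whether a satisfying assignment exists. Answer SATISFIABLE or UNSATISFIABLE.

Set v1 = True and propagate.
Set v2 = False and propagate.
  then v5 is forced to False.
  then v9 is forced to False.
For the remaining variables, v3 = False, v4 = True, v6 = False, v7 = True, v8 = False, v10 = True, v11 = False works.
So v1=True  v2=False  v3=False  v4=True  v5=False  v6=False  v7=True  v8=False  v9=False  v10=True  v11=False is a satisfying assignment.

SATISFIABLE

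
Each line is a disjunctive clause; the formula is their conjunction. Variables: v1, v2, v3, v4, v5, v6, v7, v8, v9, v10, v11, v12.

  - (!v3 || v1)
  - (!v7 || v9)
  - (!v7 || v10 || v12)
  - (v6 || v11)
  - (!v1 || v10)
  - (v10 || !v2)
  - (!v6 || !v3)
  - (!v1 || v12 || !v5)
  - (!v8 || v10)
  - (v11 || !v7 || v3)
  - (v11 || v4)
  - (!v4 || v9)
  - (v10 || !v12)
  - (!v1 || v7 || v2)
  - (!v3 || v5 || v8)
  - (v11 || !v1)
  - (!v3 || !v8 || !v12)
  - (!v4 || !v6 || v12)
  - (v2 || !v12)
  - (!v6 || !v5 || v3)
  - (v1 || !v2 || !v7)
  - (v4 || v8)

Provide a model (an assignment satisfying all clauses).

v1 = F, v2 = F, v3 = F, v4 = F, v5 = F, v6 = T, v7 = T, v8 = T, v9 = T, v10 = T, v11 = T, v12 = F

Check each clause:
  1. (v1 || !v3) — !v3 is true.
  2. (v9 || !v7) — v9 is true.
  3. (v10 || v12 || !v7) — v10 is true.
  4. (v11 || v6) — v11 is true.
  5. (v10 || !v1) — v10 is true.
  6. (v10 || !v2) — v10 is true.
  7. (!v3 || !v6) — !v3 is true.
  8. (v12 || !v1 || !v5) — !v5 is true.
  9. (!v8 || v10) — v10 is true.
  10. (v3 || !v7 || v11) — v11 is true.
  11. (v11 || v4) — v11 is true.
  12. (!v4 || v9) — v9 is true.
  13. (!v12 || v10) — v10 is true.
  14. (v2 || v7 || !v1) — !v1 is true.
  15. (!v3 || v8 || v5) — v8 is true.
  16. (v11 || !v1) — v11 is true.
  17. (!v12 || !v3 || !v8) — !v12 is true.
  18. (!v6 || !v4 || v12) — !v4 is true.
  19. (v2 || !v12) — !v12 is true.
  20. (v3 || !v6 || !v5) — !v5 is true.
  21. (!v7 || !v2 || v1) — !v2 is true.
  22. (v4 || v8) — v8 is true.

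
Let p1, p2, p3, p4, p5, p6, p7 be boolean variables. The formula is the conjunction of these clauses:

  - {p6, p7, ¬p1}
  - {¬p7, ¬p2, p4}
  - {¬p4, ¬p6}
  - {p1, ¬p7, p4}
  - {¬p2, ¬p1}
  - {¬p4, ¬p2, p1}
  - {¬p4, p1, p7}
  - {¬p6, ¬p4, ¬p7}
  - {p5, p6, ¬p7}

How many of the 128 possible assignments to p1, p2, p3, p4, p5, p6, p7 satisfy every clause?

30

Split on p4, then p7.
  p4=1, p7=1: remaining (p1,p2,p3,p5,p6) ∈ {(0,0,0,1,0); (0,0,1,1,0); (1,0,0,1,0); (1,0,1,1,0)} — 4.
  p4=1, p7=0: a clause becomes empty — 0.
  p4=0, p7=1: p3 free; 3 ways for (p1,p2,p5,p6) × 2^1 = 6.
  p4=0, p7=0: p3, p5 free; 5 ways for (p1,p2,p6) × 2^2 = 20.
Total: 4 + 0 + 6 + 20 = 30.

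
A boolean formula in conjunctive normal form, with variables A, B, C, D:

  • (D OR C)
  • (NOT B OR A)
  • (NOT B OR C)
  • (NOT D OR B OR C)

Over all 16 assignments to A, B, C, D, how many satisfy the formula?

The models are:
  A=F B=F C=T D=F
  A=F B=F C=T D=T
  A=T B=F C=T D=F
  A=T B=F C=T D=T
  A=T B=T C=T D=F
  A=T B=T C=T D=T
Count: 6.

6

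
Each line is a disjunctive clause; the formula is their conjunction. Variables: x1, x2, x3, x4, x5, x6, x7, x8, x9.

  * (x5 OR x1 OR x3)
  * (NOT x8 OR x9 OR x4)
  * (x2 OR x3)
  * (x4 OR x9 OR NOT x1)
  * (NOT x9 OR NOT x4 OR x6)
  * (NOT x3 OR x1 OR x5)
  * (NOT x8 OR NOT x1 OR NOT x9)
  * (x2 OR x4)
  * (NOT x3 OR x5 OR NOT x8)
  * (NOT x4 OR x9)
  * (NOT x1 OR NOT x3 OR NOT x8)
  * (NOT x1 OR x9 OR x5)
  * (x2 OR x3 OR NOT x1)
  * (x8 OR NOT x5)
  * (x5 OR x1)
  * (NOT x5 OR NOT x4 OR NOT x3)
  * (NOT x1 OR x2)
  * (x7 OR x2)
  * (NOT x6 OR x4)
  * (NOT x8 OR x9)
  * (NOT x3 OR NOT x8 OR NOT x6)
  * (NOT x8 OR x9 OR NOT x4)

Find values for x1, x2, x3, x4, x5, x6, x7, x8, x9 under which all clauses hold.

x1 = T, x2 = T, x3 = T, x4 = T, x5 = F, x6 = T, x7 = T, x8 = F, x9 = T

Check each clause:
  1. (x5 OR x3 OR x1) — x1 is true.
  2. (x9 OR x4 OR NOT x8) — NOT x8 is true.
  3. (x2 OR x3) — x2 is true.
  4. (x9 OR x4 OR NOT x1) — x9 is true.
  5. (NOT x4 OR NOT x9 OR x6) — x6 is true.
  6. (NOT x3 OR x1 OR x5) — x1 is true.
  7. (NOT x9 OR NOT x8 OR NOT x1) — NOT x8 is true.
  8. (x4 OR x2) — x2 is true.
  9. (NOT x8 OR NOT x3 OR x5) — NOT x8 is true.
  10. (x9 OR NOT x4) — x9 is true.
  11. (NOT x1 OR NOT x8 OR NOT x3) — NOT x8 is true.
  12. (NOT x1 OR x9 OR x5) — x9 is true.
  13. (x2 OR x3 OR NOT x1) — x2 is true.
  14. (x8 OR NOT x5) — NOT x5 is true.
  15. (x1 OR x5) — x1 is true.
  16. (NOT x4 OR NOT x5 OR NOT x3) — NOT x5 is true.
  17. (NOT x1 OR x2) — x2 is true.
  18. (x2 OR x7) — x2 is true.
  19. (x4 OR NOT x6) — x4 is true.
  20. (NOT x8 OR x9) — NOT x8 is true.
  21. (NOT x8 OR NOT x6 OR NOT x3) — NOT x8 is true.
  22. (NOT x8 OR x9 OR NOT x4) — NOT x8 is true.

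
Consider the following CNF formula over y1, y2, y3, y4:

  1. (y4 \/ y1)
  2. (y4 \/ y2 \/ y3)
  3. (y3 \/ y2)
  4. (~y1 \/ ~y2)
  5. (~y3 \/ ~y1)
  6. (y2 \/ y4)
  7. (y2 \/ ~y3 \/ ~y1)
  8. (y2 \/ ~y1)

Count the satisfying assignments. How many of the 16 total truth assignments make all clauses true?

Satisfying assignments:
  y1=0 y2=0 y3=1 y4=1
  y1=0 y2=1 y3=0 y4=1
  y1=0 y2=1 y3=1 y4=1
Count: 3.

3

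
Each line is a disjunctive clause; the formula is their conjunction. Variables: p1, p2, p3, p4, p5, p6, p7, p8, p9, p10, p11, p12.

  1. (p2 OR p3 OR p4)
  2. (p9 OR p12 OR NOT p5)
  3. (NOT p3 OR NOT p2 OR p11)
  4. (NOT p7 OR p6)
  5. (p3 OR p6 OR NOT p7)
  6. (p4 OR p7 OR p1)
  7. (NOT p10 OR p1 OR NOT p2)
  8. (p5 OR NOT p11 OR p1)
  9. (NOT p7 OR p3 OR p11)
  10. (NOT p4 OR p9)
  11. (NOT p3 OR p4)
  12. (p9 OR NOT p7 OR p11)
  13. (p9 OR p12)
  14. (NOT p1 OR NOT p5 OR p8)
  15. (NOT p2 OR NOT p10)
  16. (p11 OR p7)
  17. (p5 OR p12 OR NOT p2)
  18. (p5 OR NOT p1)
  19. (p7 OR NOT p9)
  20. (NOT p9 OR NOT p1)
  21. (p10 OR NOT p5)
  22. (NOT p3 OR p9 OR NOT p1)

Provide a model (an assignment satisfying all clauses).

p1=False, p2=False, p3=True, p4=True, p5=False, p6=True, p7=True, p8=True, p9=True, p10=True, p11=False, p12=True

Check each clause:
  1. (p3 OR p2 OR p4) — p3 is true.
  2. (p9 OR p12 OR NOT p5) — p9 is true.
  3. (NOT p2 OR p11 OR NOT p3) — NOT p2 is true.
  4. (p6 OR NOT p7) — p6 is true.
  5. (NOT p7 OR p3 OR p6) — p3 is true.
  6. (p4 OR p7 OR p1) — p4 is true.
  7. (p1 OR NOT p2 OR NOT p10) — NOT p2 is true.
  8. (p5 OR p1 OR NOT p11) — NOT p11 is true.
  9. (p11 OR NOT p7 OR p3) — p3 is true.
  10. (p9 OR NOT p4) — p9 is true.
  11. (NOT p3 OR p4) — p4 is true.
  12. (p11 OR NOT p7 OR p9) — p9 is true.
  13. (p12 OR p9) — p9 is true.
  14. (NOT p1 OR NOT p5 OR p8) — p8 is true.
  15. (NOT p10 OR NOT p2) — NOT p2 is true.
  16. (p11 OR p7) — p7 is true.
  17. (p12 OR NOT p2 OR p5) — p12 is true.
  18. (p5 OR NOT p1) — NOT p1 is true.
  19. (NOT p9 OR p7) — p7 is true.
  20. (NOT p9 OR NOT p1) — NOT p1 is true.
  21. (NOT p5 OR p10) — p10 is true.
  22. (NOT p1 OR p9 OR NOT p3) — p9 is true.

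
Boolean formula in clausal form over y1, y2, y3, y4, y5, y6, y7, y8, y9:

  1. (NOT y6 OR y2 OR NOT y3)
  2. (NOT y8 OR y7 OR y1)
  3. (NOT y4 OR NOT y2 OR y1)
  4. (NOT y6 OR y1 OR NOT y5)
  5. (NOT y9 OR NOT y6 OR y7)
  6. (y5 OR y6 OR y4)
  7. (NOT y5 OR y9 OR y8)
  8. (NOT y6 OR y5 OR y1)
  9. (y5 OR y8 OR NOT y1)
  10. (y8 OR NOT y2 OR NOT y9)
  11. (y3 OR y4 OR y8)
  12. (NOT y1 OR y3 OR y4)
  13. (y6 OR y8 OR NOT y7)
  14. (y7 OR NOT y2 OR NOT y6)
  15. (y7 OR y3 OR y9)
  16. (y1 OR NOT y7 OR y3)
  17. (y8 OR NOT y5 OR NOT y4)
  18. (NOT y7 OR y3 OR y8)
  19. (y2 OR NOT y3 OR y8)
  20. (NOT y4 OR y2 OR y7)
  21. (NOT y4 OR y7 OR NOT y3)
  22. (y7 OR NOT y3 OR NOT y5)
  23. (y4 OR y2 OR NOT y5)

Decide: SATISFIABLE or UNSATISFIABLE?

Set y1 = True and propagate.
For the remaining variables, y2 = True, y3 = True, y4 = False, y5 = True, y6 = False, y7 = True, y8 = True, y9 = True works.
So y1=T  y2=T  y3=T  y4=F  y5=T  y6=F  y7=T  y8=T  y9=T is a satisfying assignment.

SATISFIABLE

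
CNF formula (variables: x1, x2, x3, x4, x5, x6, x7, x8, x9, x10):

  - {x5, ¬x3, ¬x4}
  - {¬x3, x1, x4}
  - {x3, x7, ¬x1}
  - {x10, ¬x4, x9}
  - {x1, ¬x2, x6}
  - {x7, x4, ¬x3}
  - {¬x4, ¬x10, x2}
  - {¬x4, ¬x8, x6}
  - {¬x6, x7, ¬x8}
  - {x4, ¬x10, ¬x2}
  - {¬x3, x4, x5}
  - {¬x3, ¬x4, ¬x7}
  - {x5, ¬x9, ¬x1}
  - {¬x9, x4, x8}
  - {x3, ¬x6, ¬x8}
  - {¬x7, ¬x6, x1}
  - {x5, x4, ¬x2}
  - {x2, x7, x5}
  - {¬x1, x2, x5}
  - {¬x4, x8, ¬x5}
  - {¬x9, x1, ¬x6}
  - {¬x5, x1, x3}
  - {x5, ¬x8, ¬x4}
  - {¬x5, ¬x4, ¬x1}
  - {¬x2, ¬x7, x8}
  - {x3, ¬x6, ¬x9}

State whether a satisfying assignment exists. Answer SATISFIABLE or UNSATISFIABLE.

SATISFIABLE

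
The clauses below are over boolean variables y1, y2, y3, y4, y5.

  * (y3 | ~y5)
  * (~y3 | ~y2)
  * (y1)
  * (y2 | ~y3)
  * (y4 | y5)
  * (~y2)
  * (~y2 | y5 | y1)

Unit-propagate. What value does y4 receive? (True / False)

(y1) is a unit clause: y1 = True.
(~y2) is a unit clause: y2 = False.
(~y3 | y2) with y2 = False leaves only ~y3, so y3 = False.
(~y5 | y3) with y3 = False leaves only ~y5, so y5 = False.
(y4 | y5) with y5 = False leaves only y4, so y4 = True.

True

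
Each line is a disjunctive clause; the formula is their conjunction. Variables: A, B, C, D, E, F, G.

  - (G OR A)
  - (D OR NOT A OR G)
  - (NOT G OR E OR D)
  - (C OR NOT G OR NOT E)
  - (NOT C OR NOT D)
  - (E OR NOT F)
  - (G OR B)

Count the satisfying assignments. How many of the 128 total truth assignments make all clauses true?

Case analysis on G and D:
  G=T, D=T: remaining (A,B,C,E,F) ∈ {(F,F,F,F,F); (F,T,F,F,F); (T,F,F,F,F); (T,T,F,F,F)} — 4.
  G=T, D=F: forces C=T; E=T; A, B, F free → 2^3 = 8.
  G=F, D=T: remaining (A,B,C,E,F) ∈ {(T,T,F,F,F); (T,T,F,T,F); (T,T,F,T,T)} — 3.
  G=F, D=F: a clause becomes empty — 0.
Total: 4 + 8 + 3 + 0 = 15.

15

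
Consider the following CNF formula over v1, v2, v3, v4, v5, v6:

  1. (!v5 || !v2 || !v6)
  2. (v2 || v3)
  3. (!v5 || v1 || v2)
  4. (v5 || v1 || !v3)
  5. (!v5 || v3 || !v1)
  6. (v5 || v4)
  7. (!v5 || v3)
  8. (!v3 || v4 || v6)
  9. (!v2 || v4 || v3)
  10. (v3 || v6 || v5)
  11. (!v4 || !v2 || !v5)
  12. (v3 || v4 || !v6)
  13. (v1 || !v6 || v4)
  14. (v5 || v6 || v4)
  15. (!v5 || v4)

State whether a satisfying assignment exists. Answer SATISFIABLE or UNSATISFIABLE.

Set v1 = True and propagate.
For the remaining variables, v2 = True, v3 = True, v4 = True, v5 = False, v6 = False works.
Every clause has at least one true literal under this assignment.
So v1 = T, v2 = T, v3 = T, v4 = T, v5 = F, v6 = F is a satisfying assignment.

SATISFIABLE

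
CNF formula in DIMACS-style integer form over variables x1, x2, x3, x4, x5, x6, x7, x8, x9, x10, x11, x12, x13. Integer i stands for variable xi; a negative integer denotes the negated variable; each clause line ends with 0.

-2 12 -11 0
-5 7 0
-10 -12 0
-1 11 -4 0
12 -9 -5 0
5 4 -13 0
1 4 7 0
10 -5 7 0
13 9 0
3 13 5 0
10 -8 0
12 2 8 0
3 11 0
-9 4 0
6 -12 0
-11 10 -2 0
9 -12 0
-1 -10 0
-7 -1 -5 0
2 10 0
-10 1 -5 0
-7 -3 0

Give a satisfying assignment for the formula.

x1=F, x2=T, x3=T, x4=T, x5=F, x6=F, x7=F, x8=F, x9=T, x10=T, x11=F, x12=F, x13=T

Check each clause:
  1. {¬x2, ¬x11, x12} — ¬x11 is true.
  2. {¬x5, x7} — ¬x5 is true.
  3. {¬x12, ¬x10} — ¬x12 is true.
  4. {¬x1, x11, ¬x4} — ¬x1 is true.
  5. {¬x9, x12, ¬x5} — ¬x5 is true.
  6. {x5, x4, ¬x13} — x4 is true.
  7. {x7, x4, x1} — x4 is true.
  8. {x7, x10, ¬x5} — x10 is true.
  9. {x13, x9} — x9 is true.
  10. {x5, x13, x3} — x13 is true.
  11. {x10, ¬x8} — ¬x8 is true.
  12. {x2, x12, x8} — x2 is true.
  13. {x11, x3} — x3 is true.
  14. {¬x9, x4} — x4 is true.
  15. {¬x12, x6} — ¬x12 is true.
  16. {¬x2, ¬x11, x10} — x10 is true.
  17. {x9, ¬x12} — x9 is true.
  18. {¬x10, ¬x1} — ¬x1 is true.
  19. {¬x1, ¬x5, ¬x7} — ¬x7 is true.
  20. {x2, x10} — x10 is true.
  21. {¬x5, ¬x10, x1} — ¬x5 is true.
  22. {¬x3, ¬x7} — ¬x7 is true.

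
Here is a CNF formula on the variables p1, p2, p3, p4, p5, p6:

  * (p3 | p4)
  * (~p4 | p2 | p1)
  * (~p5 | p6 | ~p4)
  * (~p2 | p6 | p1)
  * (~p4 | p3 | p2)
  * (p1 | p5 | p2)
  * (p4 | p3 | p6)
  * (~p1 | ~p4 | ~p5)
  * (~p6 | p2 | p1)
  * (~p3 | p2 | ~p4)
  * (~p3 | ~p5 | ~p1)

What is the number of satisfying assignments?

Case analysis on p4 and p1:
  p4=T, p1=T: remaining (p2,p3,p5,p6) ∈ {(T,F,F,F); (T,F,F,T); (T,T,F,F); (T,T,F,T)} — 4.
  p4=T, p1=F: remaining (p2,p3,p5,p6) ∈ {(T,F,F,T); (T,F,T,T); (T,T,F,T); (T,T,T,T)} — 4.
  p4=F, p1=T: remaining (p2,p3,p5,p6) ∈ {(F,T,F,F); (F,T,F,T); (T,T,F,F); (T,T,F,T)} — 4.
  p4=F, p1=F: remaining (p2,p3,p5,p6) ∈ {(F,T,T,F); (T,T,F,T); (T,T,T,T)} — 3.
Total: 4 + 4 + 4 + 3 = 15.

15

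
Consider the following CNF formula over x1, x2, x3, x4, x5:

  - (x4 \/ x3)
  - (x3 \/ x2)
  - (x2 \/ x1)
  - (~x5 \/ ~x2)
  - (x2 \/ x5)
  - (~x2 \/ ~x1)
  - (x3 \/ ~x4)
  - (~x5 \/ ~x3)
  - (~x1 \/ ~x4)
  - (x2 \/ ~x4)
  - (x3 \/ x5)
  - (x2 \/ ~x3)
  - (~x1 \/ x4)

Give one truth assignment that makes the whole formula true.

x1 = F, x2 = T, x3 = T, x4 = T, x5 = F

Branch on x1: take x1 = False.
  then x2 is forced to True.
  then x5 is forced to False.
  then x3 is forced to True.
x4 is now unconstrained; take x4 = True.
Every clause has at least one true literal under this assignment.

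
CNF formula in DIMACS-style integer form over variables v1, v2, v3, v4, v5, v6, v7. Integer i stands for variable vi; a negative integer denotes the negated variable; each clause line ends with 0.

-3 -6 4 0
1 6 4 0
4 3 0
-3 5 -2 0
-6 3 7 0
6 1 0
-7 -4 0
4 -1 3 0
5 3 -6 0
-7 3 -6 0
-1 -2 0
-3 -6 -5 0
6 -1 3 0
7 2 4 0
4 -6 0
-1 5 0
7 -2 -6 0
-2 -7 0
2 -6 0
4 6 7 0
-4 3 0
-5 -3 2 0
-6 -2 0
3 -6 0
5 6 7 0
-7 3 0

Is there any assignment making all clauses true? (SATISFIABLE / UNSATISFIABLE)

UNSATISFIABLE

v6 = True:
  propagation gives v4=True, v7=False, v3=True, v5=False; an empty clause results — contradiction.
v6 = False:
  propagation gives v1=True, v2=False, v3=True, v5=True; an empty clause results — contradiction.
Every branch closes, so no satisfying assignment exists.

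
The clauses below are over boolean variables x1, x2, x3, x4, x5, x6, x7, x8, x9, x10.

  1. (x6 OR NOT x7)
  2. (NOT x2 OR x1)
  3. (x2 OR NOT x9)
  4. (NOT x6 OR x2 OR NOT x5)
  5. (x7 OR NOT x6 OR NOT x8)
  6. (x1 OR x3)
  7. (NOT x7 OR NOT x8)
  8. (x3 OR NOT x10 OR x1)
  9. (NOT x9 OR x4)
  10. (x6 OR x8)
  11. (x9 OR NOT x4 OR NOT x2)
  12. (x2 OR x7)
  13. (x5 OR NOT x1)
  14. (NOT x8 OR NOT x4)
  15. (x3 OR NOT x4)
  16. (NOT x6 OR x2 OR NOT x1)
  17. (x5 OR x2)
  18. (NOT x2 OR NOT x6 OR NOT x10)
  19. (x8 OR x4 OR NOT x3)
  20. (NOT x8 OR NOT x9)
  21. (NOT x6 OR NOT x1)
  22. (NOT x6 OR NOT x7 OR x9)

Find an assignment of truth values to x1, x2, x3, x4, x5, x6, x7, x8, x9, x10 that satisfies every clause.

x1=1, x2=1, x3=1, x4=0, x5=1, x6=0, x7=0, x8=1, x9=0, x10=0

x10 occurs only negated in the remaining clauses — set x10 = False.
Set x1 = True and propagate.
  then x5 is forced to True.
  then x6 is forced to False.
  then x7 is forced to False.
  then x8 is forced to True.
  then x2 is forced to True.
  then x4 is forced to False.
  then x9 is forced to False.
x3 is now unconstrained; take x3 = True.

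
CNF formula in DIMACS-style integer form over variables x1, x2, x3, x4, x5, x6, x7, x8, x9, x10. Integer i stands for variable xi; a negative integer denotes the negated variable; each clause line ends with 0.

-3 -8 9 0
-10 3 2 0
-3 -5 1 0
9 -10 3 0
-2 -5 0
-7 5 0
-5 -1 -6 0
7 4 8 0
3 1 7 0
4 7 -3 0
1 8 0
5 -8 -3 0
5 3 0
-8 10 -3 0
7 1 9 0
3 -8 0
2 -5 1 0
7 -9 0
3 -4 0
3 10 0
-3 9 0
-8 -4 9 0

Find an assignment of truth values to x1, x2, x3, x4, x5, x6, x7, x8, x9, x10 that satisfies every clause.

x1 = T, x2 = F, x3 = T, x4 = T, x5 = T, x6 = F, x7 = T, x8 = F, x9 = T, x10 = F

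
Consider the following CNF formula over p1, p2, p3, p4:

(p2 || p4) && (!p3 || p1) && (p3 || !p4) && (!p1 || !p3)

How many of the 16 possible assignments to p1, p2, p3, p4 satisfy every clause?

2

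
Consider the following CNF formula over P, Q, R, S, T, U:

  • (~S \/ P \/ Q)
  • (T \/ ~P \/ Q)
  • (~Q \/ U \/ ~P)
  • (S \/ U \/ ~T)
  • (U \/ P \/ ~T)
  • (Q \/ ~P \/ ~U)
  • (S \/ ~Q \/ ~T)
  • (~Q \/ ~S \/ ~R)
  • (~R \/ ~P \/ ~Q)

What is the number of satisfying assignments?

Case analysis on Q and P:
  Q=1, P=1: remaining (R,S,T,U) ∈ {(0,0,0,1); (0,1,0,1); (0,1,1,1)} — 3.
  Q=1, P=0: 7 of the 16 assignments to (R,S,T,U) work.
  Q=0, P=1: remaining (R,S,T,U) ∈ {(0,1,1,0); (1,1,1,0)} — 2.
  Q=0, P=0: R free; 3 ways for (S,T,U) × 2^1 = 6.
Total: 3 + 7 + 2 + 6 = 18.

18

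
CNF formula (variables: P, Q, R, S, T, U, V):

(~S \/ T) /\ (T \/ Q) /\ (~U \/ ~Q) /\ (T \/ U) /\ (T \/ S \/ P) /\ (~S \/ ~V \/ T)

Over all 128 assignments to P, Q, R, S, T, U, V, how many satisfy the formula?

Split on T, then S.
  T=T, S=T: P, R, V free; 3 ways for (Q,U) × 2^3 = 24.
  T=T, S=F: P, R, V free; 3 ways for (Q,U) × 2^3 = 24.
  T=F, S=T: a clause becomes empty — 0.
  T=F, S=F: a clause becomes empty — 0.
Total: 24 + 24 + 0 + 0 = 48.

48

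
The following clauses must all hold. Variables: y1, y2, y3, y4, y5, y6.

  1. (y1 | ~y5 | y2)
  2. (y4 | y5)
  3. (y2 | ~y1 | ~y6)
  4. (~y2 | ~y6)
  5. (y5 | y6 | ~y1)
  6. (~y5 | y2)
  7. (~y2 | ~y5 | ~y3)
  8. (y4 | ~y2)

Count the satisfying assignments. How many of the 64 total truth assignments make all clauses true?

8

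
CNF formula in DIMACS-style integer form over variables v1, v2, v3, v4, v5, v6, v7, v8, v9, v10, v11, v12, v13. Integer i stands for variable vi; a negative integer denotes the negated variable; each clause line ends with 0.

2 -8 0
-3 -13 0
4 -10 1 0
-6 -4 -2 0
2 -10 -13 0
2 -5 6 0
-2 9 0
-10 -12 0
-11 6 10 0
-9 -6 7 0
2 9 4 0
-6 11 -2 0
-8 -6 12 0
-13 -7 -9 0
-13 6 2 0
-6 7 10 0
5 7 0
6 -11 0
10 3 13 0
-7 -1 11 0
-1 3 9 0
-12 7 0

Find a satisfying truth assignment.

v1=True, v2=False, v3=True, v4=True, v5=True, v6=True, v7=False, v8=False, v9=False, v10=True, v11=False, v12=False, v13=False

Pure literal: v8 appears only negated; assign v8 = False.
Set v1 = True and propagate.
The remaining clauses are satisfied by v2 = False, v3 = True, v4 = True, v5 = True, v6 = True, v7 = False, v9 = False, v10 = True, v11 = False, v12 = False, v13 = False.
Every clause has at least one true literal under this assignment.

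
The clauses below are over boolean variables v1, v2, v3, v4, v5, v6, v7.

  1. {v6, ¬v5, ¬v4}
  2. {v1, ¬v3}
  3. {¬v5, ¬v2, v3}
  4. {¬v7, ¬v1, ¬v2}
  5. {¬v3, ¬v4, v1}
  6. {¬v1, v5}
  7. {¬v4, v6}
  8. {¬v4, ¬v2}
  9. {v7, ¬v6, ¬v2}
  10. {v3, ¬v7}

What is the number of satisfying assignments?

17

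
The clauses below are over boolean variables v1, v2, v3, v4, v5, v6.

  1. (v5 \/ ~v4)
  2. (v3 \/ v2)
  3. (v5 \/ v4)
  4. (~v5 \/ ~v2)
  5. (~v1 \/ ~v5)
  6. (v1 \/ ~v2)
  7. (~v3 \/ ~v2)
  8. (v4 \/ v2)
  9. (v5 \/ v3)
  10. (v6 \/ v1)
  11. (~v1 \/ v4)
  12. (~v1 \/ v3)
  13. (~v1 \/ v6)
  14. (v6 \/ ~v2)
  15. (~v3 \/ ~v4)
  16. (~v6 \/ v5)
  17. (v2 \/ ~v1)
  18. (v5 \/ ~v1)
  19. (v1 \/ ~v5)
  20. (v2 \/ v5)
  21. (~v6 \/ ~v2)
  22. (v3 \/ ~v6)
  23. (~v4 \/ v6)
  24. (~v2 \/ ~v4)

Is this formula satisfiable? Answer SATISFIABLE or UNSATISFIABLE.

UNSATISFIABLE

v2 = True:
  propagation gives v5=False, v4=False; an empty clause results — contradiction.
v2 = False:
  propagation gives v3=True, v4=True; an empty clause results — contradiction.
Every branch closes, so no satisfying assignment exists.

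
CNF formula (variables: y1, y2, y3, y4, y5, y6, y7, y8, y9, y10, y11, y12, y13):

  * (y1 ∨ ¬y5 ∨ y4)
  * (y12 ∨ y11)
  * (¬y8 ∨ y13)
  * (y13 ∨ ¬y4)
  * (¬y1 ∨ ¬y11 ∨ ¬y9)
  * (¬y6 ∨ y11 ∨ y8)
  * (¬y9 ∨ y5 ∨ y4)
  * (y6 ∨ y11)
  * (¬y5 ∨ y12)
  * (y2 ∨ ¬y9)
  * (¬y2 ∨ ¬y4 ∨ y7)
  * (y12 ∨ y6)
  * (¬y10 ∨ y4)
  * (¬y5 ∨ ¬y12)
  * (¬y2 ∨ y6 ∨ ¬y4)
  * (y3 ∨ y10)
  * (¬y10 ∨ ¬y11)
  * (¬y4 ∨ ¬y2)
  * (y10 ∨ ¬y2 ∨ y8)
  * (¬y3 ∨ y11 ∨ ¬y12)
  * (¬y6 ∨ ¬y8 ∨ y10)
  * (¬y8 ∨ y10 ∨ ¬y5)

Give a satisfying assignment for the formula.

y1=F  y2=F  y3=T  y4=F  y5=F  y6=F  y7=T  y8=F  y9=F  y10=F  y11=T  y12=T  y13=F

y7 occurs only positively in the remaining clauses — set y7 = True.
Pure literal: y9 appears only negated; assign y9 = False.
Set y1 = False and propagate.
Branch on y2: take y2 = False.
The remaining clauses are satisfied by y3 = True, y4 = False, y5 = False, y6 = False, y8 = False, y10 = False, y11 = True, y12 = True, y13 = False.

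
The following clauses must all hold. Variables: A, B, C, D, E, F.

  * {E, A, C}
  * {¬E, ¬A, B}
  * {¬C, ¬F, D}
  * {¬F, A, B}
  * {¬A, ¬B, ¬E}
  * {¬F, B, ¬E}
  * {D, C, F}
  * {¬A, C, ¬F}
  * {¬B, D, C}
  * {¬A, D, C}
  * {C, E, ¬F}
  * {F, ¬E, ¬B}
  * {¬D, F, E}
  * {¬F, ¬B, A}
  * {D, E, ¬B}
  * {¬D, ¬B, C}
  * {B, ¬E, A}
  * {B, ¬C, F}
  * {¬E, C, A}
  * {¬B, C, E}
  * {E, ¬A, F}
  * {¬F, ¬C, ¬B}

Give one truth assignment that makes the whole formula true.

A=True, B=False, C=True, D=True, E=False, F=True

Branch on A: take A = True.
For the remaining variables, B = False, C = True, D = True, E = False, F = True works.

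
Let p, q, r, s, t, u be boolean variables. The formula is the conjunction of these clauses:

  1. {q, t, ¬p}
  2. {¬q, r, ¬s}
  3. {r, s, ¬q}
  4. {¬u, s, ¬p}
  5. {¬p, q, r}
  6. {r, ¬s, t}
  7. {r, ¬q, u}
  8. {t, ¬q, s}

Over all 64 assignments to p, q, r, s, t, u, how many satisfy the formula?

Split on q, then r.
  q=1, r=1: 11 of the 16 assignments to (p,s,t,u) work.
  q=1, r=0: a clause becomes empty — 0.
  q=0, r=1: 11 of the 16 assignments to (p,s,t,u) work.
  q=0, r=0: u free; 3 ways for (p,s,t) × 2^1 = 6.
Total: 11 + 0 + 11 + 6 = 28.

28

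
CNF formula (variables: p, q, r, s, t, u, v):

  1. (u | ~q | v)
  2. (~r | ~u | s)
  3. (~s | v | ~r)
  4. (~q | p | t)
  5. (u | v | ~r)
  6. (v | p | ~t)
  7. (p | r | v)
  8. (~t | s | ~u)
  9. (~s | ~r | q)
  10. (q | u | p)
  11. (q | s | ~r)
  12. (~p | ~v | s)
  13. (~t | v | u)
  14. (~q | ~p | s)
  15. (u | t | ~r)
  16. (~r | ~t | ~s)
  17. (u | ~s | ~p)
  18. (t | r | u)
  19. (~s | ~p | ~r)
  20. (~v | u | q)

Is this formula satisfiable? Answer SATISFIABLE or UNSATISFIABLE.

SATISFIABLE

Branch on p: take p = True.
For the remaining variables, q = False, r = False, s = True, t = True, u = True, v = False works.
Every clause has at least one true literal under this assignment.
So p=1  q=0  r=0  s=1  t=1  u=1  v=0 is a satisfying assignment.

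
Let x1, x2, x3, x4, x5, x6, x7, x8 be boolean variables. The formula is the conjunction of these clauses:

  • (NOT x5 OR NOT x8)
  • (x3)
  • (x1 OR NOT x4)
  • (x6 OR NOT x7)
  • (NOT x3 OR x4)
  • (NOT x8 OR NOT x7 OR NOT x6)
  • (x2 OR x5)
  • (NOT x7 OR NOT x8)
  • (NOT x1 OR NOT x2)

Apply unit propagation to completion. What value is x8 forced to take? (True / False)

False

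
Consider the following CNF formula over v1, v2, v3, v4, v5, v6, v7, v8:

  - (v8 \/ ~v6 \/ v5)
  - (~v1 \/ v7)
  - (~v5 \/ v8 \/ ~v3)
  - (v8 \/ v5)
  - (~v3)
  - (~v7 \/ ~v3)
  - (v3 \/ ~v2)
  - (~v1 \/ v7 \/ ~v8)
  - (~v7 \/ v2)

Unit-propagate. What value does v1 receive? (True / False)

(~v3) is a unit clause: v3 = False.
(~v2 \/ v3): since v3 = False, the clause reduces to (~v2). v2 = False.
In (~v7 \/ v2), v2 is now false; ~v7 must hold, so v7 = False.
From (v7 \/ ~v1) and v7 = False: v1 = False.

False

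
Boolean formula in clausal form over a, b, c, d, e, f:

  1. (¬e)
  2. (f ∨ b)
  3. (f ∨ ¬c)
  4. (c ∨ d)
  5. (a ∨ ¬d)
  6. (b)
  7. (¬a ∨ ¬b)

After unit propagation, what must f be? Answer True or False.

True

Unit clause (¬e) sets e = False.
(b) is a unit clause: b = True.
From (¬b ∨ ¬a) and b = True: a = False.
(a ∨ ¬d) with a = False leaves only ¬d, so d = False.
(d ∨ c) with d = False leaves only c, so c = True.
From (f ∨ ¬c) and c = True: f = True.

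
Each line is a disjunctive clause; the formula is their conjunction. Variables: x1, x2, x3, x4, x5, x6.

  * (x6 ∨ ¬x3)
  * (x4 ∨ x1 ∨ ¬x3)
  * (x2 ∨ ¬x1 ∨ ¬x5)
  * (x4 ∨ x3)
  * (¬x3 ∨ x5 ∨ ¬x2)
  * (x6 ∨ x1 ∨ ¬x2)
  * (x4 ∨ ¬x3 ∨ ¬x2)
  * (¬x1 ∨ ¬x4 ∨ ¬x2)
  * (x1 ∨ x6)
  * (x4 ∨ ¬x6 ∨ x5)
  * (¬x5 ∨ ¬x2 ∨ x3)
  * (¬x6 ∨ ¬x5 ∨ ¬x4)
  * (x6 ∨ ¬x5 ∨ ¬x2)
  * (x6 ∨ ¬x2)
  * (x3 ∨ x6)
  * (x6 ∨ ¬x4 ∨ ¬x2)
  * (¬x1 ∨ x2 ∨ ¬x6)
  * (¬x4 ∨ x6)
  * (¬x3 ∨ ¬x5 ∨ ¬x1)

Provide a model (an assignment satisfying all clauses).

Set x1 = False and propagate.
  then x6 is forced to True.
The remaining clauses are satisfied by x2 = False, x3 = False, x4 = True, x5 = False.
Every clause has at least one true literal under this assignment.

x1 = F, x2 = F, x3 = F, x4 = T, x5 = F, x6 = T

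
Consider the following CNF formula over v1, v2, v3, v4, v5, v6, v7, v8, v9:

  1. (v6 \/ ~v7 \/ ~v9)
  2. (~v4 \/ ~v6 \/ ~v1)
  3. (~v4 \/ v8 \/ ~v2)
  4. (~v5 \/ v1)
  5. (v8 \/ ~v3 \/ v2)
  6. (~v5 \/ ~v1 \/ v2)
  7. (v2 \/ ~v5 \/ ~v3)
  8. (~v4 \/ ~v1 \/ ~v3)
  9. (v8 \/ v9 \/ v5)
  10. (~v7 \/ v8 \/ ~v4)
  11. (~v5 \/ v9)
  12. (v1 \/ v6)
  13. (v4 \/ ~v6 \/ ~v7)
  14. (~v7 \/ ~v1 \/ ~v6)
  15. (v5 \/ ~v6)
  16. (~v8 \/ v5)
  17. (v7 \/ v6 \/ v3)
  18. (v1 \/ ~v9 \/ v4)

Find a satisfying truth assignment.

Branch on v1: take v1 = True.
Set v2 = True and propagate.
The remaining clauses are satisfied by v3 = True, v4 = False, v5 = True, v6 = False, v7 = False, v8 = False, v9 = True.
Check each clause:
  1. (~v9 \/ ~v7 \/ v6) — ~v7 is true.
  2. (~v6 \/ ~v4 \/ ~v1) — ~v6 is true.
  3. (~v4 \/ ~v2 \/ v8) — ~v4 is true.
  4. (~v5 \/ v1) — v1 is true.
  5. (v8 \/ ~v3 \/ v2) — v2 is true.
  6. (v2 \/ ~v1 \/ ~v5) — v2 is true.
  7. (v2 \/ ~v5 \/ ~v3) — v2 is true.
  8. (~v1 \/ ~v3 \/ ~v4) — ~v4 is true.
  9. (v9 \/ v8 \/ v5) — v9 is true.
  10. (~v7 \/ ~v4 \/ v8) — ~v7 is true.
  11. (~v5 \/ v9) — v9 is true.
  12. (v6 \/ v1) — v1 is true.
  13. (v4 \/ ~v7 \/ ~v6) — ~v7 is true.
  14. (~v7 \/ ~v6 \/ ~v1) — ~v7 is true.
  15. (v5 \/ ~v6) — ~v6 is true.
  16. (~v8 \/ v5) — ~v8 is true.
  17. (v3 \/ v7 \/ v6) — v3 is true.
  18. (~v9 \/ v1 \/ v4) — v1 is true.

v1 = T  v2 = T  v3 = T  v4 = F  v5 = T  v6 = F  v7 = F  v8 = F  v9 = T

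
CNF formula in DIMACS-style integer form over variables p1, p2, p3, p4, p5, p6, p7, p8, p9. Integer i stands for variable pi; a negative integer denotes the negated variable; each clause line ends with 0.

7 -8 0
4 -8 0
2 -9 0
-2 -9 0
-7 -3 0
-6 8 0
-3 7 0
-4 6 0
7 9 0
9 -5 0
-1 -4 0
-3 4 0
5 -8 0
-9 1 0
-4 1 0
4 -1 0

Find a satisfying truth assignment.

p3 occurs only negated in the remaining clauses — set p3 = False.
Branch on p1: take p1 = False.
  then p9 is forced to False.
  then p7 is forced to True.
  then p5 is forced to False.
  then p8 is forced to False.
  then p6 is forced to False.
  then p4 is forced to False.
p2 is now unconstrained; take p2 = False.

p1=F, p2=F, p3=F, p4=F, p5=F, p6=F, p7=T, p8=F, p9=F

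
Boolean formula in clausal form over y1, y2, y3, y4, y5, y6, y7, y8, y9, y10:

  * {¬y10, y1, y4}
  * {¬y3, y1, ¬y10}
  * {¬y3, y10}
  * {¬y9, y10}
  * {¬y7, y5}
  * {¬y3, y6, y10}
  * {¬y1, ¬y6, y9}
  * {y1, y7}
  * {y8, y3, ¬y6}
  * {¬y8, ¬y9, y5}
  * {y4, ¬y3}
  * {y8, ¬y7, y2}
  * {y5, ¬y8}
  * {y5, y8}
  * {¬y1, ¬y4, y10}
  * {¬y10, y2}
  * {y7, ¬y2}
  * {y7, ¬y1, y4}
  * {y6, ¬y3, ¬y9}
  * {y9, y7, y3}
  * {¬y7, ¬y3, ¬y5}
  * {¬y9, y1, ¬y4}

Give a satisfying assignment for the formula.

y1 = 0  y2 = 1  y3 = 0  y4 = 0  y5 = 1  y6 = 0  y7 = 1  y8 = 0  y9 = 0  y10 = 0

Set y1 = False and propagate.
  then y7 is forced to True.
  then y5 is forced to True.
  then y3 is forced to False.
Branch on y2: take y2 = True.
Set y4 = False and propagate.
  then y10 is forced to False.
  then y9 is forced to False.
The remaining clauses are satisfied by y6 = False, y8 = False.
Check each clause:
  1. {y1, ¬y10, y4} — ¬y10 is true.
  2. {y1, ¬y3, ¬y10} — ¬y3 is true.
  3. {y10, ¬y3} — ¬y3 is true.
  4. {¬y9, y10} — ¬y9 is true.
  5. {¬y7, y5} — y5 is true.
  6. {y10, y6, ¬y3} — ¬y3 is true.
  7. {¬y6, ¬y1, y9} — ¬y6 is true.
  8. {y1, y7} — y7 is true.
  9. {y3, ¬y6, y8} — ¬y6 is true.
  10. {¬y9, y5, ¬y8} — ¬y8 is true.
  11. {¬y3, y4} — ¬y3 is true.
  12. {y8, y2, ¬y7} — y2 is true.
  13. {y5, ¬y8} — ¬y8 is true.
  14. {y5, y8} — y5 is true.
  15. {¬y4, y10, ¬y1} — ¬y4 is true.
  16. {y2, ¬y10} — y2 is true.
  17. {¬y2, y7} — y7 is true.
  18. {y7, ¬y1, y4} — ¬y1 is true.
  19. {¬y3, y6, ¬y9} — ¬y3 is true.
  20. {y9, y3, y7} — y7 is true.
  21. {¬y7, ¬y5, ¬y3} — ¬y3 is true.
  22. {¬y4, ¬y9, y1} — ¬y4 is true.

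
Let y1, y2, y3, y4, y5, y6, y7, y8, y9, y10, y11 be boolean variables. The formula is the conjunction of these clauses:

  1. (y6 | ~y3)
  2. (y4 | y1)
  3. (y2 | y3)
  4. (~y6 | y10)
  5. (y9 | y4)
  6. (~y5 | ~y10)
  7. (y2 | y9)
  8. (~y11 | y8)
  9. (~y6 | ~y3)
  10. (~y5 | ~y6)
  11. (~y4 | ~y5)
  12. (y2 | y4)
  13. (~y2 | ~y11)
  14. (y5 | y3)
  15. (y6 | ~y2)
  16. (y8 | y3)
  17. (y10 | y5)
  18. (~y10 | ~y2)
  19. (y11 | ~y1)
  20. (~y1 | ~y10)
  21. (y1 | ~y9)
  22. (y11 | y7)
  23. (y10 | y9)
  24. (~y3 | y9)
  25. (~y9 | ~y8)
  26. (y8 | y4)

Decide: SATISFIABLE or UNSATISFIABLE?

UNSATISFIABLE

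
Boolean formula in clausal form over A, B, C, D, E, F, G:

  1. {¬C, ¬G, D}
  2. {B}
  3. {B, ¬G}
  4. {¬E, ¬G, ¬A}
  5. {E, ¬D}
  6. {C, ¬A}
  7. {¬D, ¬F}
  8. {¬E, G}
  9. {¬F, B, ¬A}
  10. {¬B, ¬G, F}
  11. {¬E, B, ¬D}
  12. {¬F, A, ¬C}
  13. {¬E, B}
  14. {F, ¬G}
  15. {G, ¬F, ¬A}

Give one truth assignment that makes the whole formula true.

A=F, B=T, C=F, D=F, E=F, F=F, G=F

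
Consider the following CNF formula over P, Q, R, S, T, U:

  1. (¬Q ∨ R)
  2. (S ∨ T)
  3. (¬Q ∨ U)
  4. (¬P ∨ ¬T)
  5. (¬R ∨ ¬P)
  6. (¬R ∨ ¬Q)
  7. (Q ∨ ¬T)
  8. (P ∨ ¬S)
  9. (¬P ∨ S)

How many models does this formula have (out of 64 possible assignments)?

Satisfying assignments:
  P=1 Q=0 R=0 S=1 T=0 U=0
  P=1 Q=0 R=0 S=1 T=0 U=1
That's 2 in total.

2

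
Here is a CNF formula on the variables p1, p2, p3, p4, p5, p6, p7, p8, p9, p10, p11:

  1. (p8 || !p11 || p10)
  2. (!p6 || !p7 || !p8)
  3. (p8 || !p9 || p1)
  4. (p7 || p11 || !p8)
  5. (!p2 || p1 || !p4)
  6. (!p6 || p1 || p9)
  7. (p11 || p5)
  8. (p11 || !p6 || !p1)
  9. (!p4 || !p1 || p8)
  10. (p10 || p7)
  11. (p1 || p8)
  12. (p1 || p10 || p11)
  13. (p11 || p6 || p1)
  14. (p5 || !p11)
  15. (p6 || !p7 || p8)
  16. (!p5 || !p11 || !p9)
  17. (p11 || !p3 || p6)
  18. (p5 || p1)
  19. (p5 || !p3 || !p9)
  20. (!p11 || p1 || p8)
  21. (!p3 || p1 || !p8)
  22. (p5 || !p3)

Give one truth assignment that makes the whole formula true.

Pure literal: p3 appears only negated; assign p3 = False.
Pure literal: p10 appears only positively; assign p10 = True.
Try p1 = True.
For the remaining variables, p2 = True, p4 = True, p5 = True, p6 = True, p7 = False, p8 = True, p9 = False, p11 = True works.

p1 = True, p2 = True, p3 = False, p4 = True, p5 = True, p6 = True, p7 = False, p8 = True, p9 = False, p10 = True, p11 = True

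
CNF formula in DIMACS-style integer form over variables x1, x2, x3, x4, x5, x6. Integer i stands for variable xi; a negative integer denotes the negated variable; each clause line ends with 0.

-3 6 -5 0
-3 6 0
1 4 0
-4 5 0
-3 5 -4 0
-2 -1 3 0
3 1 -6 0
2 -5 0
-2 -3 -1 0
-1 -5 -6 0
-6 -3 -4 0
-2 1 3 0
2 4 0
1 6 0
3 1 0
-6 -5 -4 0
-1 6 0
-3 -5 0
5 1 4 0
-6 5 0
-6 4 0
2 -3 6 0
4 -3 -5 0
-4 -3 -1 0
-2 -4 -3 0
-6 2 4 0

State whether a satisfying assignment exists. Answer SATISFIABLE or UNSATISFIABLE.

UNSATISFIABLE

x3 = True:
  propagation gives x6=True, x4=False; an empty clause results — contradiction.
x3 = False:
  propagation gives x1=True, x2=False, x5=False, x4=False; an empty clause results — contradiction.
Every branch closes, so no satisfying assignment exists.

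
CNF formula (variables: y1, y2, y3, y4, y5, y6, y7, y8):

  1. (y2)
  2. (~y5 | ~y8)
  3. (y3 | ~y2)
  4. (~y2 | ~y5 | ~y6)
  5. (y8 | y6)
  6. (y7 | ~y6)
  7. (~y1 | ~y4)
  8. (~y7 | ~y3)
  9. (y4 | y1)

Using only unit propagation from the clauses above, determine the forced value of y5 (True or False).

False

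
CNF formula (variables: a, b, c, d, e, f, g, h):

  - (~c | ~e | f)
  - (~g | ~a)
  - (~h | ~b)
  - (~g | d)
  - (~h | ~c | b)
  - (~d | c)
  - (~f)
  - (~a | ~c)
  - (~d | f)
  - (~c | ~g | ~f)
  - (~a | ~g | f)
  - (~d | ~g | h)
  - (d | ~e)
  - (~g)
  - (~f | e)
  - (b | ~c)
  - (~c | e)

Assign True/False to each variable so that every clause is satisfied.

a=True, b=False, c=False, d=False, e=False, f=False, g=False, h=True

Check each clause:
  1. (f | ~e | ~c) — ~e is true.
  2. (~a | ~g) — ~g is true.
  3. (~h | ~b) — ~b is true.
  4. (d | ~g) — ~g is true.
  5. (b | ~c | ~h) — ~c is true.
  6. (~d | c) — ~d is true.
  7. (~f) — ~f is true.
  8. (~c | ~a) — ~c is true.
  9. (f | ~d) — ~d is true.
  10. (~c | ~f | ~g) — ~g is true.
  11. (f | ~a | ~g) — ~g is true.
  12. (~d | ~g | h) — h is true.
  13. (~e | d) — ~e is true.
  14. (~g) — ~g is true.
  15. (~f | e) — ~f is true.
  16. (~c | b) — ~c is true.
  17. (e | ~c) — ~c is true.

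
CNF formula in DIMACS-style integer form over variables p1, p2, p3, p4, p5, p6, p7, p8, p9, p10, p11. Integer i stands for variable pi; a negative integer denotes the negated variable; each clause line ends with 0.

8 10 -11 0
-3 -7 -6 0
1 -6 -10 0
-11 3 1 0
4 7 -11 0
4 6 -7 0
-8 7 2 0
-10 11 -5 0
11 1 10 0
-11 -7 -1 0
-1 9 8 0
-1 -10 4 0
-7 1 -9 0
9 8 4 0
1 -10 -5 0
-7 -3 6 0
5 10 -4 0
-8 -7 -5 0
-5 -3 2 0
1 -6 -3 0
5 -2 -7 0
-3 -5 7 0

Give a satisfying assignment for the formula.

Set p1 = True and propagate.
The remaining clauses are satisfied by p2 = False, p3 = False, p4 = True, p5 = False, p6 = True, p7 = True, p8 = False, p9 = True, p10 = True, p11 = False.

p1 = 1, p2 = 0, p3 = 0, p4 = 1, p5 = 0, p6 = 1, p7 = 1, p8 = 0, p9 = 1, p10 = 1, p11 = 0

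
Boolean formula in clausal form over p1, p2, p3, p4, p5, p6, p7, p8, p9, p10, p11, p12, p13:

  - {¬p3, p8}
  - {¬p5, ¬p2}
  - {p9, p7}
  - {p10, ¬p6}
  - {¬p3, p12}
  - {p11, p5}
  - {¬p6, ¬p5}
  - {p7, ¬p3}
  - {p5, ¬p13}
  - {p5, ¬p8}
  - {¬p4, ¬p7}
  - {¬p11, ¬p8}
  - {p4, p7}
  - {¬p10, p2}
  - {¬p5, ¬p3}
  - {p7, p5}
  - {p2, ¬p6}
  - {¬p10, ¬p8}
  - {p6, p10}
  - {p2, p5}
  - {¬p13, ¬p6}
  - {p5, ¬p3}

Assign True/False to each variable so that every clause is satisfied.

p1=False, p2=True, p3=False, p4=False, p5=False, p6=False, p7=True, p8=False, p9=False, p10=True, p11=True, p12=True, p13=False

Check each clause:
  1. {p8, ¬p3} — ¬p3 is true.
  2. {¬p5, ¬p2} — ¬p5 is true.
  3. {p7, p9} — p7 is true.
  4. {p10, ¬p6} — ¬p6 is true.
  5. {¬p3, p12} — p12 is true.
  6. {p5, p11} — p11 is true.
  7. {¬p5, ¬p6} — ¬p6 is true.
  8. {¬p3, p7} — ¬p3 is true.
  9. {p5, ¬p13} — ¬p13 is true.
  10. {¬p8, p5} — ¬p8 is true.
  11. {¬p7, ¬p4} — ¬p4 is true.
  12. {¬p8, ¬p11} — ¬p8 is true.
  13. {p7, p4} — p7 is true.
  14. {¬p10, p2} — p2 is true.
  15. {¬p3, ¬p5} — ¬p5 is true.
  16. {p7, p5} — p7 is true.
  17. {¬p6, p2} — p2 is true.
  18. {¬p10, ¬p8} — ¬p8 is true.
  19. {p6, p10} — p10 is true.
  20. {p5, p2} — p2 is true.
  21. {¬p6, ¬p13} — ¬p6 is true.
  22. {¬p3, p5} — ¬p3 is true.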